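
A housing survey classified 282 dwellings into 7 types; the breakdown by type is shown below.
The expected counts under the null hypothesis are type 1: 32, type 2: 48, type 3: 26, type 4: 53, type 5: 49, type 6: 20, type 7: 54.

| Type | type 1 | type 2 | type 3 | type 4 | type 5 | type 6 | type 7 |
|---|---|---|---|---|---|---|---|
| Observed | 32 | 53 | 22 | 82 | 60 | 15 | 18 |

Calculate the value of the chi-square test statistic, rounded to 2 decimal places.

44.72

χ² = (32−32)²/32 + (53−48)²/48 + (22−26)²/26 + (82−53)²/53 + (60−49)²/49 + (15−20)²/20 + (18−54)²/54
   = 0.000 + 0.521 + 0.615 + 15.868 + 2.469 + 1.250 + 24.000
Sum = 44.72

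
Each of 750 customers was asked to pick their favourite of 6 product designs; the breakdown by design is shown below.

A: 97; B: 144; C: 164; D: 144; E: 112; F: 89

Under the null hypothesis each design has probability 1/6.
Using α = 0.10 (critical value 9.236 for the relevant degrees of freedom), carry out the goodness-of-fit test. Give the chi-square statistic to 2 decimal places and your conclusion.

35.94; reject

Under H₀ each category has probability 1/6, so each expected count is 750/6 = 125.
cat         O        E   (O−E)²/E
A          97      125      6.272
B         144      125      2.888
C         164      125     12.168
D         144      125      2.888
E         112      125      1.352
F          89      125     10.368
Sum = 35.94
df = 5. Since 35.94 > 9.236, we reject H₀.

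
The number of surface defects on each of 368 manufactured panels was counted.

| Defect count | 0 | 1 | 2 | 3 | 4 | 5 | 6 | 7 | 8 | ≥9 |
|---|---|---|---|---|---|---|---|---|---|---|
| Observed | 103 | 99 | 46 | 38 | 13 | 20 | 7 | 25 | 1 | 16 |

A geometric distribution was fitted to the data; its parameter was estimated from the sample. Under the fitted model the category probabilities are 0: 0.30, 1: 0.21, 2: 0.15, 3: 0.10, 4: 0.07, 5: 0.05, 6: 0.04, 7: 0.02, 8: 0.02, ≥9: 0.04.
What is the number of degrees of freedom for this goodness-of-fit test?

There are k = 10 categories and 1 parameter estimated from the data, so df = 10 − 1 − 1 = 8.

8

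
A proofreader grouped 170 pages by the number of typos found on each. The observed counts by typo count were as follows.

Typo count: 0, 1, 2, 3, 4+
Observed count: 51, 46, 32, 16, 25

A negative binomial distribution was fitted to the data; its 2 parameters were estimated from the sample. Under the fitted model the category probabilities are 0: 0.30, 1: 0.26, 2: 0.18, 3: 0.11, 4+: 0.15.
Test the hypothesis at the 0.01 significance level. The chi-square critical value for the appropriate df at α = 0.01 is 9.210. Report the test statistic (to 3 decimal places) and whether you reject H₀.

Expected counts E_i = n·p_i: 170×0.30 = 51, 170×0.26 = 44.2, 170×0.18 = 30.6, 170×0.11 = 18.7, 170×0.15 = 25.5.
0: (51 − 51)²/51 = 0/51 = 0.0000
1: (46 − 44.2)²/44.2 = 3.24/44.2 = 0.0733
2: (32 − 30.6)²/30.6 = 1.96/30.6 = 0.0641
3: (16 − 18.7)²/18.7 = 7.29/18.7 = 0.3898
4+: (25 − 25.5)²/25.5 = 0.25/25.5 = 0.0098
Sum = 0.537
df = 2. Since 0.537 < 9.210, we do not reject H₀.

0.537; do not reject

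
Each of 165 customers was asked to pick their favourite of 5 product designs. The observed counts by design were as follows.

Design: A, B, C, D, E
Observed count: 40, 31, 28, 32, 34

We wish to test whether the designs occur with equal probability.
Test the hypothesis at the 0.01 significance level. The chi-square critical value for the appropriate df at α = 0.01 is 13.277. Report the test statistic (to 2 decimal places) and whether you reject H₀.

2.42; do not reject

Under H₀ each category has probability 1/5, so each expected count is 165/5 = 33.
A: (40 − 33)²/33 = 49/33 = 1.485
B: (31 − 33)²/33 = 4/33 = 0.121
C: (28 − 33)²/33 = 25/33 = 0.758
D: (32 − 33)²/33 = 1/33 = 0.030
E: (34 − 33)²/33 = 1/33 = 0.030
Sum = 2.42
df = 4. Since 2.42 < 13.277, we do not reject H₀.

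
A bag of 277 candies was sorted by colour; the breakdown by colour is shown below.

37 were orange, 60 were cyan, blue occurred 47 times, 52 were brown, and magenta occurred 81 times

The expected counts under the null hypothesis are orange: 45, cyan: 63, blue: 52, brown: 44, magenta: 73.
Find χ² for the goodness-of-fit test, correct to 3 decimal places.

χ² = (37−45)²/45 + (60−63)²/63 + (47−52)²/52 + (52−44)²/44 + (81−73)²/73
   = 1.4222 + 0.1429 + 0.4808 + 1.4545 + 0.8767
Sum = 4.377

4.377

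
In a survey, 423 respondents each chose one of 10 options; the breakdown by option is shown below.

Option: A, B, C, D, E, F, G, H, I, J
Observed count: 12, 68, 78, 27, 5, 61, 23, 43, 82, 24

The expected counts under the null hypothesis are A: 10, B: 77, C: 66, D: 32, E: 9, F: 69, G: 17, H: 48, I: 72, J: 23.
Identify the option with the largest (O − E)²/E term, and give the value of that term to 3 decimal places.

C, 2.182

cat         O        E   (O−E)²/E
A          12       10     0.4000
B          68       77     1.0519
C          78       66     2.1818
D          27       32     0.7813
E           5        9     1.7778
F          61       69     0.9275
G          23       17     2.1176
H          43       48     0.5208
I          82       72     1.3889
J          24       23     0.0435
The largest term is for C: 2.182.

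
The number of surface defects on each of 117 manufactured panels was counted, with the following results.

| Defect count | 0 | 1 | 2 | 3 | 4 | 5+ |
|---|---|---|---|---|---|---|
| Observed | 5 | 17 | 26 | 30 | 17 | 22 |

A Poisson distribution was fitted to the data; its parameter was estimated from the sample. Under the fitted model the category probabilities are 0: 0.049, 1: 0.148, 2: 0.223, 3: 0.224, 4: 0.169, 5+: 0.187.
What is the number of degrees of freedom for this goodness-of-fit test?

There are k = 6 categories and 1 parameter estimated from the data, so df = 6 − 1 − 1 = 4.

4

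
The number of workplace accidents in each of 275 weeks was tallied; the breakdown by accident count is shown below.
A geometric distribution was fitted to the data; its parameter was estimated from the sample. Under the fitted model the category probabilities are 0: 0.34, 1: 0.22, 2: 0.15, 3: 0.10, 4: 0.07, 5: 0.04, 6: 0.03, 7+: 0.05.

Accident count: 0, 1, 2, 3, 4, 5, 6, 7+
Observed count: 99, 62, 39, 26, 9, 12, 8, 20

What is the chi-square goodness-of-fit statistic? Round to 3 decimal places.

Expected counts E_i = n·p_i: 275×0.34 = 93.5, 275×0.22 = 60.5, 275×0.15 = 41.25, 275×0.10 = 27.5, 275×0.07 = 19.25, 275×0.04 = 11, 275×0.03 = 8.25, 275×0.05 = 13.75.
0: (99 − 93.5)²/93.5 = 30.25/93.5 = 0.3235
1: (62 − 60.5)²/60.5 = 2.25/60.5 = 0.0372
2: (39 − 41.25)²/41.25 = 5.0625/41.25 = 0.1227
3: (26 − 27.5)²/27.5 = 2.25/27.5 = 0.0818
4: (9 − 19.25)²/19.25 = 105.0625/19.25 = 5.4578
5: (12 − 11)²/11 = 1/11 = 0.0909
6: (8 − 8.25)²/8.25 = 0.0625/8.25 = 0.0076
7+: (20 − 13.75)²/13.75 = 39.0625/13.75 = 2.8409
Sum = 8.962

8.962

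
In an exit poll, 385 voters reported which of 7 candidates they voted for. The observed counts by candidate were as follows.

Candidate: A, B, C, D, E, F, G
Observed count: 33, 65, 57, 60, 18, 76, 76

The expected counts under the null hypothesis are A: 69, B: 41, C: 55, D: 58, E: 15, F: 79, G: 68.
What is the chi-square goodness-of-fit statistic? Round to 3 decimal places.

A: (33 − 69)²/69 = 1296/69 = 18.7826
B: (65 − 41)²/41 = 576/41 = 14.0488
C: (57 − 55)²/55 = 4/55 = 0.0727
D: (60 − 58)²/58 = 4/58 = 0.0690
E: (18 − 15)²/15 = 9/15 = 0.6000
F: (76 − 79)²/79 = 9/79 = 0.1139
G: (76 − 68)²/68 = 64/68 = 0.9412
Sum = 34.628

34.628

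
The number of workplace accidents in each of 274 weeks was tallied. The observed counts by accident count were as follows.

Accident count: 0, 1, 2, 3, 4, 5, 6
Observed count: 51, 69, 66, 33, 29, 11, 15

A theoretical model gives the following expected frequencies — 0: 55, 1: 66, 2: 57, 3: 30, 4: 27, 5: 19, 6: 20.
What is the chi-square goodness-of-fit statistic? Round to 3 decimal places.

6.915

cat         O        E   (O−E)²/E
0          51       55     0.2909
1          69       66     0.1364
2          66       57     1.4211
3          33       30     0.3000
4          29       27     0.1481
5          11       19     3.3684
6          15       20     1.2500
Sum = 6.915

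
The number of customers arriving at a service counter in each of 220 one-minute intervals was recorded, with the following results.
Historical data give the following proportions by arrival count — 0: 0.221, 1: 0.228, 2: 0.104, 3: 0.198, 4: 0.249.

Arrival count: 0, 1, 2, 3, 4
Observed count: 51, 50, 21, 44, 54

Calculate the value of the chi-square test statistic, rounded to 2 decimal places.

0.29

Expected counts E_i = n·p_i: 220×0.221 = 48.62, 220×0.228 = 50.16, 220×0.104 = 22.88, 220×0.198 = 43.56, 220×0.249 = 54.78.
0: (51 − 48.62)²/48.62 = 5.6644/48.62 = 0.117
1: (50 − 50.16)²/50.16 = 0.0256/50.16 = 0.001
2: (21 − 22.88)²/22.88 = 3.5344/22.88 = 0.154
3: (44 − 43.56)²/43.56 = 0.1936/43.56 = 0.004
4: (54 − 54.78)²/54.78 = 0.6084/54.78 = 0.011
Sum = 0.29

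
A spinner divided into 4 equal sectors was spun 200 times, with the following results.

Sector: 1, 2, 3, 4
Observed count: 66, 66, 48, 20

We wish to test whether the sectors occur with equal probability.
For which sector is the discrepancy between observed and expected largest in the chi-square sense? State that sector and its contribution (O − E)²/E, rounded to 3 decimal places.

Expected count for each of the 4 categories: 200/4 = 50.
1: (66 − 50)²/50 = 256/50 = 5.1200
2: (66 − 50)²/50 = 256/50 = 5.1200
3: (48 − 50)²/50 = 4/50 = 0.0800
4: (20 − 50)²/50 = 900/50 = 18.0000
The largest term is for 4: 18.000.

4, 18.000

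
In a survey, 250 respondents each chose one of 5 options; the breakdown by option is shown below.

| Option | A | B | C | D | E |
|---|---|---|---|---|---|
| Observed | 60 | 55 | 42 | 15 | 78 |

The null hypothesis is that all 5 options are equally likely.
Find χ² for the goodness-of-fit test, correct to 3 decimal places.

Under H₀ each category has probability 1/5, so each expected count is 250/5 = 50.
χ² = (60−50)²/50 + (55−50)²/50 + (42−50)²/50 + (15−50)²/50 + (78−50)²/50
   = 2.0000 + 0.5000 + 1.2800 + 24.5000 + 15.6800
Sum = 43.960

43.960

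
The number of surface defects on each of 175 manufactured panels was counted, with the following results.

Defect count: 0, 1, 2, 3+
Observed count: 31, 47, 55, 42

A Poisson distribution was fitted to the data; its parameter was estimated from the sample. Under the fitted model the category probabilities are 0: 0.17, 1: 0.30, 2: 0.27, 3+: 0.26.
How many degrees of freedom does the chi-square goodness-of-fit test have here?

2

There are k = 4 categories and 1 parameter estimated from the data, so df = 4 − 1 − 1 = 2.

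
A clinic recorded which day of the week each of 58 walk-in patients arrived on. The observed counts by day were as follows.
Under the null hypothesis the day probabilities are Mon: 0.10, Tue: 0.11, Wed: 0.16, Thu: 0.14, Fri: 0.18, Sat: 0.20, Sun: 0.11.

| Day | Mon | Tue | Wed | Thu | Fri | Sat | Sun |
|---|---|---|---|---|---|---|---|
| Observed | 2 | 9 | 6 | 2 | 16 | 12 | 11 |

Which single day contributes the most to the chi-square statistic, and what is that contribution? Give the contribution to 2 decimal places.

Thu, 4.61

Expected counts E_i = n·p_i: 58×0.10 = 5.8, 58×0.11 = 6.38, 58×0.16 = 9.28, 58×0.14 = 8.12, 58×0.18 = 10.44, 58×0.20 = 11.6, 58×0.11 = 6.38.
Mon: (2 − 5.8)²/5.8 = 14.44/5.8 = 2.490
Tue: (9 − 6.38)²/6.38 = 6.8644/6.38 = 1.076
Wed: (6 − 9.28)²/9.28 = 10.7584/9.28 = 1.159
Thu: (2 − 8.12)²/8.12 = 37.4544/8.12 = 4.613
Fri: (16 − 10.44)²/10.44 = 30.9136/10.44 = 2.961
Sat: (12 − 11.6)²/11.6 = 0.16/11.6 = 0.014
Sun: (11 − 6.38)²/6.38 = 21.3444/6.38 = 3.346
The largest term is for Thu: 4.61.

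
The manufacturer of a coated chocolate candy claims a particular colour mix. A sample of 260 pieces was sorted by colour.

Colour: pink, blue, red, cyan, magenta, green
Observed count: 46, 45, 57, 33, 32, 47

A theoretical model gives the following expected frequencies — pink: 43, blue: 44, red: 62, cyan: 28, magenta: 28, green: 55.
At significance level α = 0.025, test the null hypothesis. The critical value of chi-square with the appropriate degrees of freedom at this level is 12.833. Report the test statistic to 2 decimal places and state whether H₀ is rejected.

3.26; do not reject

cat          O        E   (O−E)²/E
pink        46       43      0.209
blue        45       44      0.023
red         57       62      0.403
cyan        33       28      0.893
magenta     32       28      0.571
green       47       55      1.164
Sum = 3.26
df = 5. Since 3.26 < 12.833, we do not reject H₀.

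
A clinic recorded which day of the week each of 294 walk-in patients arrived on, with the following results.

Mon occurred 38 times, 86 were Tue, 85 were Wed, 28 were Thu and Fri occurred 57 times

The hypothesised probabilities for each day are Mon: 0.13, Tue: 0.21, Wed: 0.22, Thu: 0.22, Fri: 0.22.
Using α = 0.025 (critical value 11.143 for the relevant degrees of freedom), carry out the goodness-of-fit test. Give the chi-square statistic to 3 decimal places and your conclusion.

37.631; reject

Expected counts E_i = n·p_i: 294×0.13 = 38.22, 294×0.21 = 61.74, 294×0.22 = 64.68, 294×0.22 = 64.68, 294×0.22 = 64.68.
χ² = (38−38.22)²/38.22 + (86−61.74)²/61.74 + (85−64.68)²/64.68 + (28−64.68)²/64.68 + (57−64.68)²/64.68
   = 0.0013 + 9.5327 + 6.3838 + 20.8012 + 0.9119
Sum = 37.631
df = 4. Since 37.631 > 11.143, we reject H₀.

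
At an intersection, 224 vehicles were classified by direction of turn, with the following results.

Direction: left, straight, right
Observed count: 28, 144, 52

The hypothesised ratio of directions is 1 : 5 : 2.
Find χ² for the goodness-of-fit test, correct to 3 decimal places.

0.400

Ratio total = 8. Expected counts: 224×1/8 = 28, 224×5/8 = 140, 224×2/8 = 56.
cat           O        E   (O−E)²/E
left         28       28     0.0000
straight    144      140     0.1143
right        52       56     0.2857
Sum = 0.400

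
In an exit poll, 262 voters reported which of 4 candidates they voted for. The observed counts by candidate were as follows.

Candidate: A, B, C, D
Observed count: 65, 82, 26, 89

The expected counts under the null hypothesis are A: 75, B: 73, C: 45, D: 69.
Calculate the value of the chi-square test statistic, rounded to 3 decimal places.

16.262

χ² = (65−75)²/75 + (82−73)²/73 + (26−45)²/45 + (89−69)²/69
   = 1.3333 + 1.1096 + 8.0222 + 5.7971
Sum = 16.262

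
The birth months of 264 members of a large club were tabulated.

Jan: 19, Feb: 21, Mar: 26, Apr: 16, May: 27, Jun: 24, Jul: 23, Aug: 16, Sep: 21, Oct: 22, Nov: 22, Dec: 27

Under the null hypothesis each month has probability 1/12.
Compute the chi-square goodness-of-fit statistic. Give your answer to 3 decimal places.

Expected count for each of the 12 categories: 264/12 = 22.
Jan: (19 − 22)²/22 = 9/22 = 0.4091
Feb: (21 − 22)²/22 = 1/22 = 0.0455
Mar: (26 − 22)²/22 = 16/22 = 0.7273
Apr: (16 − 22)²/22 = 36/22 = 1.6364
May: (27 − 22)²/22 = 25/22 = 1.1364
Jun: (24 − 22)²/22 = 4/22 = 0.1818
Jul: (23 − 22)²/22 = 1/22 = 0.0455
Aug: (16 − 22)²/22 = 36/22 = 1.6364
Sep: (21 − 22)²/22 = 1/22 = 0.0455
Oct: (22 − 22)²/22 = 0/22 = 0.0000
Nov: (22 − 22)²/22 = 0/22 = 0.0000
Dec: (27 − 22)²/22 = 25/22 = 1.1364
Sum = 7.000

7.000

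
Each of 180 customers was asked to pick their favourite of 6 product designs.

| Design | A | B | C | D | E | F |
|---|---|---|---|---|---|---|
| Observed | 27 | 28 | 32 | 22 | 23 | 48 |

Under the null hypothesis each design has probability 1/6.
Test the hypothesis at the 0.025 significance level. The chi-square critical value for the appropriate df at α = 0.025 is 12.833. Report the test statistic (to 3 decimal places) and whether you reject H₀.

15.133; reject

Under H₀ each category has probability 1/6, so each expected count is 180/6 = 30.
A: (27 − 30)²/30 = 9/30 = 0.3000
B: (28 − 30)²/30 = 4/30 = 0.1333
C: (32 − 30)²/30 = 4/30 = 0.1333
D: (22 − 30)²/30 = 64/30 = 2.1333
E: (23 − 30)²/30 = 49/30 = 1.6333
F: (48 − 30)²/30 = 324/30 = 10.8000
Sum = 15.133
df = 5. Since 15.133 > 12.833, we reject H₀.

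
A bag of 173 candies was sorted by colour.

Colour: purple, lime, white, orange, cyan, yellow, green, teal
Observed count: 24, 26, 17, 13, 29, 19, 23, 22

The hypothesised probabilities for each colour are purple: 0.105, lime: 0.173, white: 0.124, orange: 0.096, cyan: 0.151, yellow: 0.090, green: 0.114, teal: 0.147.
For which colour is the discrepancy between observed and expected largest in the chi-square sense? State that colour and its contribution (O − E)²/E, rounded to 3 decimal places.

Expected counts E_i = n·p_i: 173×0.105 = 18.165, 173×0.173 = 29.929, 173×0.124 = 21.452, 173×0.096 = 16.608, 173×0.151 = 26.123, 173×0.090 = 15.57, 173×0.114 = 19.722, 173×0.147 = 25.431.
purple: (24 − 18.165)²/18.165 = 34.047225/18.165 = 1.8743
lime: (26 − 29.929)²/29.929 = 15.437041/29.929 = 0.5158
white: (17 − 21.452)²/21.452 = 19.820304/21.452 = 0.9239
orange: (13 − 16.608)²/16.608 = 13.017664/16.608 = 0.7838
cyan: (29 − 26.123)²/26.123 = 8.277129/26.123 = 0.3169
yellow: (19 − 15.57)²/15.57 = 11.7649/15.57 = 0.7556
green: (23 − 19.722)²/19.722 = 10.745284/19.722 = 0.5448
teal: (22 − 25.431)²/25.431 = 11.771761/25.431 = 0.4629
The largest term is for purple: 1.874.

purple, 1.874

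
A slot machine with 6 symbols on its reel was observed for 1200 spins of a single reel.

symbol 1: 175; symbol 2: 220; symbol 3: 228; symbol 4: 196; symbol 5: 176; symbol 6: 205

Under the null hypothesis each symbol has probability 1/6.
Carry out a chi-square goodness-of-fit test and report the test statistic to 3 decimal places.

Expected count for each of the 6 categories: 1200/6 = 200.
cat           O        E   (O−E)²/E
symbol 1    175      200     3.1250
symbol 2    220      200     2.0000
symbol 3    228      200     3.9200
symbol 4    196      200     0.0800
symbol 5    176      200     2.8800
symbol 6    205      200     0.1250
Sum = 12.130

12.130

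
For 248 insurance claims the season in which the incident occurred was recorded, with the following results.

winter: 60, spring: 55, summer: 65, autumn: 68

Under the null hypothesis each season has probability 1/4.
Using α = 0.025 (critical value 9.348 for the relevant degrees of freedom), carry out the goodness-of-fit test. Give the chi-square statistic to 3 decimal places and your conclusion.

1.581; do not reject

Expected count for each of the 4 categories: 248/4 = 62.
χ² = (60−62)²/62 + (55−62)²/62 + (65−62)²/62 + (68−62)²/62
   = 0.0645 + 0.7903 + 0.1452 + 0.5806
Sum = 1.581
df = 3. Since 1.581 < 9.348, we do not reject H₀.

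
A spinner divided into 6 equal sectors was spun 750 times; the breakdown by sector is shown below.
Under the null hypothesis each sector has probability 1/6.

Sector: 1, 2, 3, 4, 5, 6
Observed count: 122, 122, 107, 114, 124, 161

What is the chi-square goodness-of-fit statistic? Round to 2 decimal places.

Under H₀ each category has probability 1/6, so each expected count is 750/6 = 125.
χ² = (122−125)²/125 + (122−125)²/125 + (107−125)²/125 + (114−125)²/125 + (124−125)²/125 + (161−125)²/125
   = 0.072 + 0.072 + 2.592 + 0.968 + 0.008 + 10.368
Sum = 14.08

14.08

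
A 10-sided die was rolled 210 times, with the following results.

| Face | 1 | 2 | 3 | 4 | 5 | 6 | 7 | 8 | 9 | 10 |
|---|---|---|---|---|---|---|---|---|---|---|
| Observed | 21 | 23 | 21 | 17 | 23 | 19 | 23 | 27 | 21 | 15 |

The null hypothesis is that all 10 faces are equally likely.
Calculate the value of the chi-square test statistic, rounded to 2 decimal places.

4.95

Under H₀ each category has probability 1/10, so each expected count is 210/10 = 21.
1: (21 − 21)²/21 = 0/21 = 0.000
2: (23 − 21)²/21 = 4/21 = 0.190
3: (21 − 21)²/21 = 0/21 = 0.000
4: (17 − 21)²/21 = 16/21 = 0.762
5: (23 − 21)²/21 = 4/21 = 0.190
6: (19 − 21)²/21 = 4/21 = 0.190
7: (23 − 21)²/21 = 4/21 = 0.190
8: (27 − 21)²/21 = 36/21 = 1.714
9: (21 − 21)²/21 = 0/21 = 0.000
10: (15 − 21)²/21 = 36/21 = 1.714
Sum = 4.95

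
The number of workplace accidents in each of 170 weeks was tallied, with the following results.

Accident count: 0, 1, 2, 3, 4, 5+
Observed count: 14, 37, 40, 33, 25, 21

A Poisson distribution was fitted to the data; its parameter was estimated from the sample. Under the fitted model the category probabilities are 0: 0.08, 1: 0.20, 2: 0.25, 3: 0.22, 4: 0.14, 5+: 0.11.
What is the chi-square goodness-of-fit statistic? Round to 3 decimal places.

1.285

Expected counts E_i = n·p_i: 170×0.08 = 13.6, 170×0.20 = 34, 170×0.25 = 42.5, 170×0.22 = 37.4, 170×0.14 = 23.8, 170×0.11 = 18.7.
χ² = (14−13.6)²/13.6 + (37−34)²/34 + (40−42.5)²/42.5 + (33−37.4)²/37.4 + (25−23.8)²/23.8 + (21−18.7)²/18.7
   = 0.0118 + 0.2647 + 0.1471 + 0.5176 + 0.0605 + 0.2829
Sum = 1.285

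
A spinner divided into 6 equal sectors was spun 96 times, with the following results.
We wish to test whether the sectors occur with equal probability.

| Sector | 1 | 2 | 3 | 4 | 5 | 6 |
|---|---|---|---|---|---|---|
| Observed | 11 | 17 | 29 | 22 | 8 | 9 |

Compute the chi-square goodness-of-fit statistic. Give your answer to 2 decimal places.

21.50

Expected count for each of the 6 categories: 96/6 = 16.
cat         O        E   (O−E)²/E
1          11       16      1.563
2          17       16      0.063
3          29       16     10.563
4          22       16      2.250
5           8       16      4.000
6           9       16      3.063
Sum = 21.50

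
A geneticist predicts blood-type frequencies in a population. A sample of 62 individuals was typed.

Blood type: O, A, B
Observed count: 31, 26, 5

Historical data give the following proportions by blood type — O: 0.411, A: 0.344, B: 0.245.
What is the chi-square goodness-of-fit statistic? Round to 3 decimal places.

9.054

Expected counts E_i = n·p_i: 62×0.411 = 25.482, 62×0.344 = 21.328, 62×0.245 = 15.19.
χ² = (31−25.482)²/25.482 + (26−21.328)²/21.328 + (5−15.19)²/15.19
   = 1.1949 + 1.0234 + 6.8358
Sum = 9.054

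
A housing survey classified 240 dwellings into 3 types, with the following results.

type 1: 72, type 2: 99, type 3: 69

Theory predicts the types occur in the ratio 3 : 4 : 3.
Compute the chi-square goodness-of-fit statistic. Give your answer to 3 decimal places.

Ratio total = 10. Expected counts: 240×3/10 = 72, 240×4/10 = 96, 240×3/10 = 72.
cat         O        E   (O−E)²/E
type 1     72       72     0.0000
type 2     99       96     0.0938
type 3     69       72     0.1250
Sum = 0.219

0.219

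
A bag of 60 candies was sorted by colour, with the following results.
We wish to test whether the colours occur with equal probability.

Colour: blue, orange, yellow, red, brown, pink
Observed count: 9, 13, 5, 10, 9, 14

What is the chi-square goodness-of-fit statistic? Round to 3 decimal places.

Expected count for each of the 6 categories: 60/6 = 10.
cat         O        E   (O−E)²/E
blue        9       10     0.1000
orange     13       10     0.9000
yellow      5       10     2.5000
red        10       10     0.0000
brown       9       10     0.1000
pink       14       10     1.6000
Sum = 5.200

5.200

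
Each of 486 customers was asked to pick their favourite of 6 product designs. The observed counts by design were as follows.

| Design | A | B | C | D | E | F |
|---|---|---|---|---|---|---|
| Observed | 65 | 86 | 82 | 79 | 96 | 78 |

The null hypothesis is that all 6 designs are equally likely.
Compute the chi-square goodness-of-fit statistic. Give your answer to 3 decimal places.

6.420

Under H₀ each category has probability 1/6, so each expected count is 486/6 = 81.
χ² = (65−81)²/81 + (86−81)²/81 + (82−81)²/81 + (79−81)²/81 + (96−81)²/81 + (78−81)²/81
   = 3.1605 + 0.3086 + 0.0123 + 0.0494 + 2.7778 + 0.1111
Sum = 6.420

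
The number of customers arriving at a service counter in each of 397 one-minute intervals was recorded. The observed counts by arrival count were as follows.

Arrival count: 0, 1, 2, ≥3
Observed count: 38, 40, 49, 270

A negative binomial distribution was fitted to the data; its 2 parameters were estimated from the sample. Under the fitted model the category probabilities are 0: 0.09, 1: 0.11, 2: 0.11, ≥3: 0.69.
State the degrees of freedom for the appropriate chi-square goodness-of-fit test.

1

There are k = 4 categories and 2 parameters estimated from the data, so df = 4 − 1 − 2 = 1.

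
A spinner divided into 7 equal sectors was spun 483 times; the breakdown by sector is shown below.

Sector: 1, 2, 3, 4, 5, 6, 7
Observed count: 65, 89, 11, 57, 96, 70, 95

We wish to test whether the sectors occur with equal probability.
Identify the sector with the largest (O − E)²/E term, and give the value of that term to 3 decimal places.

3, 48.754

Under H₀ each category has probability 1/7, so each expected count is 483/7 = 69.
χ² = (65−69)²/69 + (89−69)²/69 + (11−69)²/69 + (57−69)²/69 + (96−69)²/69 + (70−69)²/69 + (95−69)²/69
   = 0.2319 + 5.7971 + 48.7536 + 2.0870 + 10.5652 + 0.0145 + 9.7971
The largest term is for 3: 48.754.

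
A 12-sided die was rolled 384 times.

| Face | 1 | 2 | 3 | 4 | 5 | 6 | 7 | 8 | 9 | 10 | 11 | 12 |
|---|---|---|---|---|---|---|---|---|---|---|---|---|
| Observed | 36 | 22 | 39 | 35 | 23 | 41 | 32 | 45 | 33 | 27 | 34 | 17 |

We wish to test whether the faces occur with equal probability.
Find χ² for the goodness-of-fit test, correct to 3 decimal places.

Under H₀ each category has probability 1/12, so each expected count is 384/12 = 32.
cat         O        E   (O−E)²/E
1          36       32     0.5000
2          22       32     3.1250
3          39       32     1.5313
4          35       32     0.2813
5          23       32     2.5313
6          41       32     2.5313
7          32       32     0.0000
8          45       32     5.2813
9          33       32     0.0313
10         27       32     0.7813
11         34       32     0.1250
12         17       32     7.0313
Sum = 23.750

23.750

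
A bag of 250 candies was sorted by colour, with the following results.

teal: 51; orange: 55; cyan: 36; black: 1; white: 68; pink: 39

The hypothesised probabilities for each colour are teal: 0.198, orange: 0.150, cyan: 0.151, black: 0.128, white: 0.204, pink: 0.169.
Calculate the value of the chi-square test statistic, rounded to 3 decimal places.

Expected counts E_i = n·p_i: 250×0.198 = 49.5, 250×0.150 = 37.5, 250×0.151 = 37.75, 250×0.128 = 32, 250×0.204 = 51, 250×0.169 = 42.25.
cat         O        E   (O−E)²/E
teal       51     49.5     0.0455
orange     55     37.5     8.1667
cyan       36    37.75     0.0811
black       1       32    30.0313
white      68       51     5.6667
pink       39    42.25     0.2500
Sum = 44.241

44.241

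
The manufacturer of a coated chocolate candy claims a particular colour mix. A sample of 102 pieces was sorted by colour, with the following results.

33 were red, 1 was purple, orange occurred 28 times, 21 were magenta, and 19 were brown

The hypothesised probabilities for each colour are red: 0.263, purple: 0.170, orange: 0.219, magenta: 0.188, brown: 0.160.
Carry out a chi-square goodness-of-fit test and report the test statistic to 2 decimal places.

18.87

Expected counts E_i = n·p_i: 102×0.263 = 26.826, 102×0.170 = 17.34, 102×0.219 = 22.338, 102×0.188 = 19.176, 102×0.160 = 16.32.
χ² = (33−26.826)²/26.826 + (1−17.34)²/17.34 + (28−22.338)²/22.338 + (21−19.176)²/19.176 + (19−16.32)²/16.32
   = 1.421 + 15.398 + 1.435 + 0.173 + 0.440
Sum = 18.87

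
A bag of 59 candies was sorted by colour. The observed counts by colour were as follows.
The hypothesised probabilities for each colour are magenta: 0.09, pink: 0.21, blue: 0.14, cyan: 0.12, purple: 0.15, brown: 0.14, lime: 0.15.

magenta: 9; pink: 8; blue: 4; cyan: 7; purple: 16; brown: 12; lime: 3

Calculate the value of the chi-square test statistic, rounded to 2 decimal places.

Expected counts E_i = n·p_i: 59×0.09 = 5.31, 59×0.21 = 12.39, 59×0.14 = 8.26, 59×0.12 = 7.08, 59×0.15 = 8.85, 59×0.14 = 8.26, 59×0.15 = 8.85.
magenta: (9 − 5.31)²/5.31 = 13.6161/5.31 = 2.564
pink: (8 − 12.39)²/12.39 = 19.2721/12.39 = 1.555
blue: (4 − 8.26)²/8.26 = 18.1476/8.26 = 2.197
cyan: (7 − 7.08)²/7.08 = 0.0064/7.08 = 0.001
purple: (16 − 8.85)²/8.85 = 51.1225/8.85 = 5.777
brown: (12 − 8.26)²/8.26 = 13.9876/8.26 = 1.693
lime: (3 − 8.85)²/8.85 = 34.2225/8.85 = 3.867
Sum = 17.65

17.65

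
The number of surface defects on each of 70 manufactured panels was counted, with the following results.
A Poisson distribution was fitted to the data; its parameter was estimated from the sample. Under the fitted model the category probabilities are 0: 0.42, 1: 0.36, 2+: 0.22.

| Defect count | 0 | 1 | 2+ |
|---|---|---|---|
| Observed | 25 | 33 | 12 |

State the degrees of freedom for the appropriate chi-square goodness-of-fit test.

1

There are k = 3 categories and 1 parameter estimated from the data, so df = 3 − 1 − 1 = 1.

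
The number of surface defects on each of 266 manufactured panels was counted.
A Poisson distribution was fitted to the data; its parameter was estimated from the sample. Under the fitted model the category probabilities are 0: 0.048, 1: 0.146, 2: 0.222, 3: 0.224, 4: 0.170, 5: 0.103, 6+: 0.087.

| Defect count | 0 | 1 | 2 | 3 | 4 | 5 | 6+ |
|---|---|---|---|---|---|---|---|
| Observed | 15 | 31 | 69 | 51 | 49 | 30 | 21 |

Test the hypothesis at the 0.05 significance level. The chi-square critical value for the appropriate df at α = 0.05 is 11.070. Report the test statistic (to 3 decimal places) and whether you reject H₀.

Expected counts E_i = n·p_i: 266×0.048 = 12.768, 266×0.146 = 38.836, 266×0.222 = 59.052, 266×0.224 = 59.584, 266×0.170 = 45.22, 266×0.103 = 27.398, 266×0.087 = 23.142.
0: (15 − 12.768)²/12.768 = 4.981824/12.768 = 0.3902
1: (31 − 38.836)²/38.836 = 61.402896/38.836 = 1.5811
2: (69 − 59.052)²/59.052 = 98.962704/59.052 = 1.6759
3: (51 − 59.584)²/59.584 = 73.685056/59.584 = 1.2367
4: (49 − 45.22)²/45.22 = 14.2884/45.22 = 0.3160
5: (30 − 27.398)²/27.398 = 6.770404/27.398 = 0.2471
6+: (21 − 23.142)²/23.142 = 4.588164/23.142 = 0.1983
Sum = 5.645
df = 5. Since 5.645 < 11.070, we do not reject H₀.

5.645; do not reject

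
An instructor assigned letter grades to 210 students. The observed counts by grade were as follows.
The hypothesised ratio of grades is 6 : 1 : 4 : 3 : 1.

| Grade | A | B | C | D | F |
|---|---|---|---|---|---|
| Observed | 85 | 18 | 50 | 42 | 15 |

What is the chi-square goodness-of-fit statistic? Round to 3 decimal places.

Ratio total = 15. Expected counts: 210×6/15 = 84, 210×1/15 = 14, 210×4/15 = 56, 210×3/15 = 42, 210×1/15 = 14.
A: (85 − 84)²/84 = 1/84 = 0.0119
B: (18 − 14)²/14 = 16/14 = 1.1429
C: (50 − 56)²/56 = 36/56 = 0.6429
D: (42 − 42)²/42 = 0/42 = 0.0000
F: (15 − 14)²/14 = 1/14 = 0.0714
Sum = 1.869

1.869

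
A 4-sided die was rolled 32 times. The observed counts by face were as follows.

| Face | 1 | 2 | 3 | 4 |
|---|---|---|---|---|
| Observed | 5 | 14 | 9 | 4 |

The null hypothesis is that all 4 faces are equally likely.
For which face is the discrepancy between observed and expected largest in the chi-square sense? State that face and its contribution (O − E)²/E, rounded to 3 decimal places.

2, 4.500

Expected count for each of the 4 categories: 32/4 = 8.
1: (5 − 8)²/8 = 9/8 = 1.1250
2: (14 − 8)²/8 = 36/8 = 4.5000
3: (9 − 8)²/8 = 1/8 = 0.1250
4: (4 − 8)²/8 = 16/8 = 2.0000
The largest term is for 2: 4.500.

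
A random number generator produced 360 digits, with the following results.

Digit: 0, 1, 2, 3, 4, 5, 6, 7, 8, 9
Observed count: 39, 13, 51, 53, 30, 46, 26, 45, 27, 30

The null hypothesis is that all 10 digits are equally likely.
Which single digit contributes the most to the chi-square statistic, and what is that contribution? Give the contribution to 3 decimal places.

1, 14.694

Expected count for each of the 10 categories: 360/10 = 36.
0: (39 − 36)²/36 = 9/36 = 0.2500
1: (13 − 36)²/36 = 529/36 = 14.6944
2: (51 − 36)²/36 = 225/36 = 6.2500
3: (53 − 36)²/36 = 289/36 = 8.0278
4: (30 − 36)²/36 = 36/36 = 1.0000
5: (46 − 36)²/36 = 100/36 = 2.7778
6: (26 − 36)²/36 = 100/36 = 2.7778
7: (45 − 36)²/36 = 81/36 = 2.2500
8: (27 − 36)²/36 = 81/36 = 2.2500
9: (30 − 36)²/36 = 36/36 = 1.0000
The largest term is for 1: 14.694.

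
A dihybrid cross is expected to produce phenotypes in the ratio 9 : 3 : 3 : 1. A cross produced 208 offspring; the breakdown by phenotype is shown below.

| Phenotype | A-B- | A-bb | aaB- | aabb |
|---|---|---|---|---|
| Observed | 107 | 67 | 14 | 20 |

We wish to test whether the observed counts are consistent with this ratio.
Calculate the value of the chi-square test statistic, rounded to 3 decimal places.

Ratio total = 16. Expected counts: 208×9/16 = 117, 208×3/16 = 39, 208×3/16 = 39, 208×1/16 = 13.
cat         O        E   (O−E)²/E
A-B-      107      117     0.8547
A-bb       67       39    20.1026
aaB-       14       39    16.0256
aabb       20       13     3.7692
Sum = 40.752

40.752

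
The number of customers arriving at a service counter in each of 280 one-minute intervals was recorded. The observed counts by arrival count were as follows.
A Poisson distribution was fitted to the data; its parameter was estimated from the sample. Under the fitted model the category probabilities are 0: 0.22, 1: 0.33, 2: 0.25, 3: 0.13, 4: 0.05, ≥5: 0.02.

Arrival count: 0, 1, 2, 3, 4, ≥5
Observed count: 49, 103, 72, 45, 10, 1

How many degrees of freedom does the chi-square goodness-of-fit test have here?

4

There are k = 6 categories and 1 parameter estimated from the data, so df = 6 − 1 − 1 = 4.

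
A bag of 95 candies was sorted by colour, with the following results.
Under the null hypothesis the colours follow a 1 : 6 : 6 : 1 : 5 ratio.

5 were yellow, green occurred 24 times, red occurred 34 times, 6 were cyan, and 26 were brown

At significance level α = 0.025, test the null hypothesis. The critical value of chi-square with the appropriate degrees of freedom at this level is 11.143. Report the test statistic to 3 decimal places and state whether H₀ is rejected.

1.973; do not reject

Ratio total = 19. Expected counts: 95×1/19 = 5, 95×6/19 = 30, 95×6/19 = 30, 95×1/19 = 5, 95×5/19 = 25.
yellow: (5 − 5)²/5 = 0/5 = 0.0000
green: (24 − 30)²/30 = 36/30 = 1.2000
red: (34 − 30)²/30 = 16/30 = 0.5333
cyan: (6 − 5)²/5 = 1/5 = 0.2000
brown: (26 − 25)²/25 = 1/25 = 0.0400
Sum = 1.973
df = 4. Since 1.973 < 11.143, we do not reject H₀.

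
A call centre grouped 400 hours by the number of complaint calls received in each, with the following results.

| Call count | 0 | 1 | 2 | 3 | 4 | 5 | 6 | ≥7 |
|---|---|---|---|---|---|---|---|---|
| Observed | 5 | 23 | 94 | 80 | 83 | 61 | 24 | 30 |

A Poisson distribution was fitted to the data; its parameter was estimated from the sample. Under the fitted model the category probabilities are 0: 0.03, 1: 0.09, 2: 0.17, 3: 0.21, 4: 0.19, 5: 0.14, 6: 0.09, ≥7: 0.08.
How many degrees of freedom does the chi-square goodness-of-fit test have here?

6

There are k = 8 categories and 1 parameter estimated from the data, so df = 8 − 1 − 1 = 6.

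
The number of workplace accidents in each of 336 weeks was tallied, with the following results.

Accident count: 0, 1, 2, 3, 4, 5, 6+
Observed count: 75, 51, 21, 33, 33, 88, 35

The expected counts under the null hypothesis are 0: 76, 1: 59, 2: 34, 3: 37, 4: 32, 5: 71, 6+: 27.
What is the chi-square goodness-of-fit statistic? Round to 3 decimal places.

12.973

χ² = (75−76)²/76 + (51−59)²/59 + (21−34)²/34 + (33−37)²/37 + (33−32)²/32 + (88−71)²/71 + (35−27)²/27
   = 0.0132 + 1.0847 + 4.9706 + 0.4324 + 0.0313 + 4.0704 + 2.3704
Sum = 12.973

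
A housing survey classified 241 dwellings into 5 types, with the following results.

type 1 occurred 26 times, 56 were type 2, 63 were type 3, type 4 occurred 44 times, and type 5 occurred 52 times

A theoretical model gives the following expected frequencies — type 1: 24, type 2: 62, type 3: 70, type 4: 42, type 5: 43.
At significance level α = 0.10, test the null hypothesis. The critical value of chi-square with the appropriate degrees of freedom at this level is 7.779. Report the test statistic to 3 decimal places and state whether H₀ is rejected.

cat         O        E   (O−E)²/E
type 1     26       24     0.1667
type 2     56       62     0.5806
type 3     63       70     0.7000
type 4     44       42     0.0952
type 5     52       43     1.8837
Sum = 3.426
df = 4. Since 3.426 < 7.779, we do not reject H₀.

3.426; do not reject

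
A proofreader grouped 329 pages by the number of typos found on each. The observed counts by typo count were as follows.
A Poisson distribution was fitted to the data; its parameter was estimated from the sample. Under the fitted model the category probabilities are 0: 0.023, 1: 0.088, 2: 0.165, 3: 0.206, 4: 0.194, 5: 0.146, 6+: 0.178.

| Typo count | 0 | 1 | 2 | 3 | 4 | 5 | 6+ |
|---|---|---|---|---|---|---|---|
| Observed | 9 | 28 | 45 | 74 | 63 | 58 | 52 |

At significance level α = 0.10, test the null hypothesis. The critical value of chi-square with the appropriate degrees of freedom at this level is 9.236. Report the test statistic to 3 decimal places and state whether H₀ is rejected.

5.276; do not reject

Expected counts E_i = n·p_i: 329×0.023 = 7.567, 329×0.088 = 28.952, 329×0.165 = 54.285, 329×0.206 = 67.774, 329×0.194 = 63.826, 329×0.146 = 48.034, 329×0.178 = 58.562.
0: (9 − 7.567)²/7.567 = 2.053489/7.567 = 0.2714
1: (28 − 28.952)²/28.952 = 0.906304/28.952 = 0.0313
2: (45 − 54.285)²/54.285 = 86.211225/54.285 = 1.5881
3: (74 − 67.774)²/67.774 = 38.763076/67.774 = 0.5719
4: (63 − 63.826)²/63.826 = 0.682276/63.826 = 0.0107
5: (58 − 48.034)²/48.034 = 99.321156/48.034 = 2.0677
6+: (52 − 58.562)²/58.562 = 43.059844/58.562 = 0.7353
Sum = 5.276
df = 5. Since 5.276 < 9.236, we do not reject H₀.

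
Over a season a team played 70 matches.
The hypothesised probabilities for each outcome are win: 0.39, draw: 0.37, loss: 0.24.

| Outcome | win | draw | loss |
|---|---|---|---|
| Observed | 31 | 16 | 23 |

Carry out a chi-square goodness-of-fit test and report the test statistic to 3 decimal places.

Expected counts E_i = n·p_i: 70×0.39 = 27.3, 70×0.37 = 25.9, 70×0.24 = 16.8.
χ² = (31−27.3)²/27.3 + (16−25.9)²/25.9 + (23−16.8)²/16.8
   = 0.5015 + 3.7842 + 2.2881
Sum = 6.574

6.574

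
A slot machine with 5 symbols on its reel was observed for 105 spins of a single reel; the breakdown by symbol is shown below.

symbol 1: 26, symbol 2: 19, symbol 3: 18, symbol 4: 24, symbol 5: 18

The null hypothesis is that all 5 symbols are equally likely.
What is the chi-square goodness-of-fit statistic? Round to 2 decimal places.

Expected count for each of the 5 categories: 105/5 = 21.
symbol 1: (26 − 21)²/21 = 25/21 = 1.190
symbol 2: (19 − 21)²/21 = 4/21 = 0.190
symbol 3: (18 − 21)²/21 = 9/21 = 0.429
symbol 4: (24 − 21)²/21 = 9/21 = 0.429
symbol 5: (18 − 21)²/21 = 9/21 = 0.429
Sum = 2.67

2.67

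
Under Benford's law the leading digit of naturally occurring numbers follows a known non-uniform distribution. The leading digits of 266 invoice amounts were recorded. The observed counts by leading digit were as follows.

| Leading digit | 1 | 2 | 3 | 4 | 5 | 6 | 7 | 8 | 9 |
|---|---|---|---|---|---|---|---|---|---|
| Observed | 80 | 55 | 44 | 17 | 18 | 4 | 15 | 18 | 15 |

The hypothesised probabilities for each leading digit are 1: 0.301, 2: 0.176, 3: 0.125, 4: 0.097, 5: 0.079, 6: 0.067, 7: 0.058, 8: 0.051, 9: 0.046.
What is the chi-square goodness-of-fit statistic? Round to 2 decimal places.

Expected counts E_i = n·p_i: 266×0.301 = 80.066, 266×0.176 = 46.816, 266×0.125 = 33.25, 266×0.097 = 25.802, 266×0.079 = 21.014, 266×0.067 = 17.822, 266×0.058 = 15.428, 266×0.051 = 13.566, 266×0.046 = 12.236.
cat         O        E   (O−E)²/E
1          80   80.066      0.000
2          55   46.816      1.431
3          44    33.25      3.476
4          17   25.802      3.003
5          18   21.014      0.432
6           4   17.822     10.720
7          15   15.428      0.012
8          18   13.566      1.449
9          15   12.236      0.624
Sum = 21.15

21.15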